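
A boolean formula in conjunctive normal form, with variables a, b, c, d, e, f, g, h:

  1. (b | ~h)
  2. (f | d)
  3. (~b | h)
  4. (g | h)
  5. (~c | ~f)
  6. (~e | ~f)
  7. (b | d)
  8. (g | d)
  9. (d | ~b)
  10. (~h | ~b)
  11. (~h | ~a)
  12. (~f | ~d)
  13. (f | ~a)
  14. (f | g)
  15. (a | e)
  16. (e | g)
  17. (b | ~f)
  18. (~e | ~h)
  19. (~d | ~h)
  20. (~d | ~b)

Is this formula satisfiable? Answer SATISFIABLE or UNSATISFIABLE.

Pure literal: g appears only positively; assign g = True.
Branch on a: take a = False.
  then e is forced to True.
  then f is forced to False.
  then d is forced to True.
  then h is forced to False.
  then b is forced to False.
c is now unconstrained; take c = True.
So a = False, b = False, c = True, d = True, e = True, f = False, g = True, h = False is a satisfying assignment.

SATISFIABLE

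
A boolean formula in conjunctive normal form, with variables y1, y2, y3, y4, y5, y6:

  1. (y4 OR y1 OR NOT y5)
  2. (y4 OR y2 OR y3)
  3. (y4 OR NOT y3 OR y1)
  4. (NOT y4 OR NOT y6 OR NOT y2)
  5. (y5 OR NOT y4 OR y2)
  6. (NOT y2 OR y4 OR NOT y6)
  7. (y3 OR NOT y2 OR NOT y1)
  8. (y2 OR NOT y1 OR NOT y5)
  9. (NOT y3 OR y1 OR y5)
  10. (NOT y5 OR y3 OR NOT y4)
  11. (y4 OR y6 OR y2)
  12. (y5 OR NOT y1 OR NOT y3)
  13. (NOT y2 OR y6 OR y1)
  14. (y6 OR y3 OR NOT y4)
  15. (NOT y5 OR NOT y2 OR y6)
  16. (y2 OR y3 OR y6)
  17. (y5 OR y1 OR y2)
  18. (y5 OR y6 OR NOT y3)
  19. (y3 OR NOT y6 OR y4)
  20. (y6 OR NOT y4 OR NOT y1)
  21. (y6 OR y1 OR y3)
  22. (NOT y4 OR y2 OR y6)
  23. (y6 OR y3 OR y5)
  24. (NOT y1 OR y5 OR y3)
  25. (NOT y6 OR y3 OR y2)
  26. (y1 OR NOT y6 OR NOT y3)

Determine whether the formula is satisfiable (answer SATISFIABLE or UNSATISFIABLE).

UNSATISFIABLE

y3 = True:
  y1 = True:
    propagation gives y5=True, y2=True, y6=True, y4=False; an empty clause results — contradiction.
  y1 = False:
    propagation gives y4=True, y5=True, y6=False, y2=False; an empty clause results — contradiction.
y3 = False:
  y2 = True:
    propagation gives y1=False, y6=True, y4=False; an empty clause results — contradiction.
  y2 = False:
    propagation gives y4=True, y5=True; an empty clause results — contradiction.
Every branch closes, so no satisfying assignment exists.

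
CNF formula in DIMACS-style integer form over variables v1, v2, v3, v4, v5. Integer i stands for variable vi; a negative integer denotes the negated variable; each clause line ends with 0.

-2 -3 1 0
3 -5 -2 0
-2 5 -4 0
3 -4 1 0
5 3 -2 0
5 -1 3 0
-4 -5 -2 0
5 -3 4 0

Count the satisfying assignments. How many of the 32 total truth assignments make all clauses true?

11

Split on v3, then v5.
  v3=T, v5=T: 5 of the 8 assignments to (v1,v2,v4) work.
  v3=T, v5=F: remaining (v1,v2,v4) ∈ {(F,F,T); (T,F,T)} — 2.
  v3=F, v5=T: remaining (v1,v2,v4) ∈ {(F,F,F); (T,F,F); (T,F,T)} — 3.
  v3=F, v5=F: remaining (v1,v2,v4) ∈ {(F,F,F)} — 1.
Total: 5 + 2 + 3 + 1 = 11.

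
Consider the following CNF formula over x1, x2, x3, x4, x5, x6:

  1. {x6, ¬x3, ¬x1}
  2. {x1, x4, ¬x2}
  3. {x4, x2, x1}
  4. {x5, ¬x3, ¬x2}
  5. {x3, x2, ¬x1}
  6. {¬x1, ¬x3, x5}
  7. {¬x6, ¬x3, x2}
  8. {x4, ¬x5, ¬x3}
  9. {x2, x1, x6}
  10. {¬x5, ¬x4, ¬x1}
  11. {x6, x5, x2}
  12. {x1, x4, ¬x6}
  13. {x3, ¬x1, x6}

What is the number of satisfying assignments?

11

Case analysis on x1 and x2:
  x1=T, x2=T: remaining (x3,x4,x5,x6) ∈ {(F,F,F,T); (F,F,T,T); (F,T,F,T)} — 3.
  x1=T, x2=F: a clause becomes empty — 0.
  x1=F, x2=T: x6 free; 3 ways for (x3,x4,x5) × 2^1 = 6.
  x1=F, x2=F: remaining (x3,x4,x5,x6) ∈ {(F,T,F,T); (F,T,T,T)} — 2.
Total: 3 + 0 + 6 + 2 = 11.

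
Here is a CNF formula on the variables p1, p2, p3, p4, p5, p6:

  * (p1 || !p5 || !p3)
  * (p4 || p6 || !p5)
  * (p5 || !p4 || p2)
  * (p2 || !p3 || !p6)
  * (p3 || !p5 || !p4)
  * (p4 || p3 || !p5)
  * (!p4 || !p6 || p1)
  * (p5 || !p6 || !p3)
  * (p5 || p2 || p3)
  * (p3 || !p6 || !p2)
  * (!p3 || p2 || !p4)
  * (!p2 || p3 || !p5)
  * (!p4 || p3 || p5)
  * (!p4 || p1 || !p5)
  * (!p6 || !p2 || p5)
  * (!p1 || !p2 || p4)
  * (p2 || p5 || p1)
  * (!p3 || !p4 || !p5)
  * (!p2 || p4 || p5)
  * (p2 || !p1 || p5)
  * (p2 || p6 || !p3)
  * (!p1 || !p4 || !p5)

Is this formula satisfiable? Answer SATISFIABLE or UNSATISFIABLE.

SATISFIABLE

Try p1 = False.
The remaining clauses are satisfied by p2 = True, p3 = True, p4 = True, p5 = False, p6 = False.
Every clause has at least one true literal under this assignment.
So p1=F, p2=T, p3=T, p4=T, p5=F, p6=F is a satisfying assignment.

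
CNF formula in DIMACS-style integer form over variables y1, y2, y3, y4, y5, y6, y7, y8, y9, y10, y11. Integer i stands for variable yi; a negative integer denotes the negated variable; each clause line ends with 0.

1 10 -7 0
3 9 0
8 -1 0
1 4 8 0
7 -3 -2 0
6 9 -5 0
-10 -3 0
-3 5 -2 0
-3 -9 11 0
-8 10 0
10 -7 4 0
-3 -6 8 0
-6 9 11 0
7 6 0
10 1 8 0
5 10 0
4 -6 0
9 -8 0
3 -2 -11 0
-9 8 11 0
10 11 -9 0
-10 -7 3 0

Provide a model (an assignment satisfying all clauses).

y2 occurs only negated in the remaining clauses — set y2 = False.
Pure literal: y4 appears only positively; assign y4 = True.
Try y1 = False.
For the remaining variables, y3 = False, y5 = False, y6 = True, y7 = False, y8 = False, y9 = True, y10 = True, y11 = True works.

y1=F, y2=F, y3=F, y4=T, y5=F, y6=T, y7=F, y8=F, y9=T, y10=T, y11=T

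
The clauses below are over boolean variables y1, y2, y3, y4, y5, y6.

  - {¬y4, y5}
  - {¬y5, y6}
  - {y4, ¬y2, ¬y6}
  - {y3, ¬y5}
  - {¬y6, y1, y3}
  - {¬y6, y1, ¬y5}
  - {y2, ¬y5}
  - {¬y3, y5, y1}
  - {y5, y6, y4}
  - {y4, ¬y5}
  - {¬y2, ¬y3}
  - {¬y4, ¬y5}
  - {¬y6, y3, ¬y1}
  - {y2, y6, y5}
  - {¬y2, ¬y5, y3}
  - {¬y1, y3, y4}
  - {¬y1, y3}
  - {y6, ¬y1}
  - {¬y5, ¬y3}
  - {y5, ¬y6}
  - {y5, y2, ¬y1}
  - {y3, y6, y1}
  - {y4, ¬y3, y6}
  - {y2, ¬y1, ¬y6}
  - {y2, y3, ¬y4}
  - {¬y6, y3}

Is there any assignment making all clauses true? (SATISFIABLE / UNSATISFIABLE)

y5 = True:
  propagation gives y6=True, y3=True; an empty clause results — contradiction.
y5 = False:
  propagation gives y4=False, y6=True; an empty clause results — contradiction.
Every branch closes, so no satisfying assignment exists.

UNSATISFIABLE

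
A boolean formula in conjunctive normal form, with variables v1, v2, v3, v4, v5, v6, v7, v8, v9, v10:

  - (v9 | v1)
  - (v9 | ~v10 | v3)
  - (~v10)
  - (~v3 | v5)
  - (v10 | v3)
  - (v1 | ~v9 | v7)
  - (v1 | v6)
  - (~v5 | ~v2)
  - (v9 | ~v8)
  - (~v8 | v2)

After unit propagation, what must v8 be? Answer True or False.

False

(~v10) stands alone — v10 = False.
(v3 | v10) with v10 = False leaves only v3, so v3 = True.
In (~v3 | v5), ~v3 is now false; v5 must hold, so v5 = True.
In (~v2 | ~v5), ~v5 is now false; ~v2 must hold, so v2 = False.
From (v2 | ~v8) and v2 = False: v8 = False.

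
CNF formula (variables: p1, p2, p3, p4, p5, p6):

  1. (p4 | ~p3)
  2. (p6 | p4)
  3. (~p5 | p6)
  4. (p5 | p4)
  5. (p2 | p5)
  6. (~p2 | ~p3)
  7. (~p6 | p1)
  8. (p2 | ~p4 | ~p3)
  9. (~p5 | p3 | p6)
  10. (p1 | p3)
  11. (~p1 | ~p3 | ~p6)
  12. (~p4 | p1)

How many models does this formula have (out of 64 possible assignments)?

6

Satisfying assignments:
  p1=T p2=F p3=F p4=F p5=T p6=T
  p1=T p2=F p3=F p4=T p5=T p6=T
  p1=T p2=T p3=F p4=F p5=T p6=T
  p1=T p2=T p3=F p4=T p5=F p6=F
  p1=T p2=T p3=F p4=T p5=F p6=T
  p1=T p2=T p3=F p4=T p5=T p6=T
That's 6 in total.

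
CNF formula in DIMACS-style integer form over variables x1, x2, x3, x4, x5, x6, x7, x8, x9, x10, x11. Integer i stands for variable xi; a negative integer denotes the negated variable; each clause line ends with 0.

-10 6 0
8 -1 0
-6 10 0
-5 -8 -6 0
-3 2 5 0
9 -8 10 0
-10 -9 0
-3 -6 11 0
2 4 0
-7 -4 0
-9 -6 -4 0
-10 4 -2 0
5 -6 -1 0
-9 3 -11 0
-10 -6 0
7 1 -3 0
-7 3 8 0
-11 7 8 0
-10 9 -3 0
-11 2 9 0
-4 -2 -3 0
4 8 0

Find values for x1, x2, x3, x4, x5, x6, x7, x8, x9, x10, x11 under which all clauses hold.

x1=F  x2=F  x3=F  x4=T  x5=F  x6=F  x7=F  x8=F  x9=T  x10=F  x11=F

Check each clause:
  1. (x6 || !x10) — !x10 is true.
  2. (x8 || !x1) — !x1 is true.
  3. (x10 || !x6) — !x6 is true.
  4. (!x8 || !x6 || !x5) — !x8 is true.
  5. (!x3 || x5 || x2) — !x3 is true.
  6. (x9 || !x8 || x10) — !x8 is true.
  7. (!x9 || !x10) — !x10 is true.
  8. (!x3 || !x6 || x11) — !x6 is true.
  9. (x4 || x2) — x4 is true.
  10. (!x4 || !x7) — !x7 is true.
  11. (!x6 || !x9 || !x4) — !x6 is true.
  12. (!x10 || x4 || !x2) — x4 is true.
  13. (x5 || !x6 || !x1) — !x6 is true.
  14. (!x9 || x3 || !x11) — !x11 is true.
  15. (!x6 || !x10) — !x6 is true.
  16. (x1 || x7 || !x3) — !x3 is true.
  17. (x3 || x8 || !x7) — !x7 is true.
  18. (!x11 || x8 || x7) — !x11 is true.
  19. (!x10 || !x3 || x9) — x9 is true.
  20. (!x11 || x2 || x9) — x9 is true.
  21. (!x2 || !x4 || !x3) — !x3 is true.
  22. (x8 || x4) — x4 is true.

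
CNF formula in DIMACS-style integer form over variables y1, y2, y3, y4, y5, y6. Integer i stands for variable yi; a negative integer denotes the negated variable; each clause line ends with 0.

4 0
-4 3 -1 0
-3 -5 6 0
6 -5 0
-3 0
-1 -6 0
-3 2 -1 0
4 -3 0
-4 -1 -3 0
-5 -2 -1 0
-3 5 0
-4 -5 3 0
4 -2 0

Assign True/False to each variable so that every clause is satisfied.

The clause (y4) is unit: y4 must be True.
Unit propagation: (¬y3) forces y3 = False.
The clause (¬y1) is unit: y1 must be False.
(¬y5) is a unit clause, so y5 = False.
y2, y6 are now unconstrained; take y2 = True, y6 = False.
Every clause has at least one true literal under this assignment.

y1 = False  y2 = True  y3 = False  y4 = True  y5 = False  y6 = False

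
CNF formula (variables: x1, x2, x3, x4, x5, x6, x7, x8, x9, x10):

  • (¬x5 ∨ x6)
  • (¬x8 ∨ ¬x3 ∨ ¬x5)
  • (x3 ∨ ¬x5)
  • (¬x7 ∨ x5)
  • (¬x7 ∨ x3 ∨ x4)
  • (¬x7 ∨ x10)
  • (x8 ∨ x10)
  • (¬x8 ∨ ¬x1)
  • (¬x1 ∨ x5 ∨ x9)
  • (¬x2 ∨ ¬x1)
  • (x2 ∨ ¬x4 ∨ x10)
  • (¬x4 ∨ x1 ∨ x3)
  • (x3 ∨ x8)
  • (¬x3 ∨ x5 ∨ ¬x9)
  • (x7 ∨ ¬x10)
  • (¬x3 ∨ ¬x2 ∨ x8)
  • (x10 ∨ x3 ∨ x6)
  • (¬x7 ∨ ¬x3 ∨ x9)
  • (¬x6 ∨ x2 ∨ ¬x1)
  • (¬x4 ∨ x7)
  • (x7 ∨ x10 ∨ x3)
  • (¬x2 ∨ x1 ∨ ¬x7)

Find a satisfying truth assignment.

x1=False, x2=False, x3=True, x4=False, x5=False, x6=True, x7=False, x8=True, x9=False, x10=False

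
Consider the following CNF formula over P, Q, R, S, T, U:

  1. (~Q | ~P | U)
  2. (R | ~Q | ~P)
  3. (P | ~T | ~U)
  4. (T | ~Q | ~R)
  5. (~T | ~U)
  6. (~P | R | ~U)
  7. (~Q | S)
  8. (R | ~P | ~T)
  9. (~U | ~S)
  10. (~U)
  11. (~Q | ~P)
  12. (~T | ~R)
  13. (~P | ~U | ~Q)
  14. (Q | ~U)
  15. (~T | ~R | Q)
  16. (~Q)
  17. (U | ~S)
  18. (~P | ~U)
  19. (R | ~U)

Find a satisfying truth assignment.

(~U) is a unit clause, so U = False.
(~Q) is a unit clause, so Q = False.
The clause (~S) is unit: S must be False.
T occurs only negated in the remaining clauses — set T = False.
P, R are now unconstrained; take P = True, R = False.
Every clause has at least one true literal under this assignment.

P=T, Q=F, R=F, S=F, T=F, U=F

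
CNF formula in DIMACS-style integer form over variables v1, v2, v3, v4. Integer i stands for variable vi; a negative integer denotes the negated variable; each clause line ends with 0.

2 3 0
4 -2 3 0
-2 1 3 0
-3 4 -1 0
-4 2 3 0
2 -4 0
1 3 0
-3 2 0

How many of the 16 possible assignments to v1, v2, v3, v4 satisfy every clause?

4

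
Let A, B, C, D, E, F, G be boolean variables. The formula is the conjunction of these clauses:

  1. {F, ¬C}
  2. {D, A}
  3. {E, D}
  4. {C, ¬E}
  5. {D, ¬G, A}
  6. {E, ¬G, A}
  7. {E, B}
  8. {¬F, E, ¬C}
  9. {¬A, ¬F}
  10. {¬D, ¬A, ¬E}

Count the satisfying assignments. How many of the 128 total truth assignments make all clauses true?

Case analysis on E and A:
  E=1, A=1: a clause becomes empty — 0.
  E=1, A=0: remaining (B,C,D,F,G) ∈ {(0,1,1,1,0); (0,1,1,1,1); (1,1,1,1,0); (1,1,1,1,1)} — 4.
  E=0, A=1: remaining (B,C,D,F,G) ∈ {(1,0,1,0,0); (1,0,1,0,1)} — 2.
  E=0, A=0: remaining (B,C,D,F,G) ∈ {(1,0,1,0,0); (1,0,1,1,0)} — 2.
Total: 0 + 4 + 2 + 2 = 8.

8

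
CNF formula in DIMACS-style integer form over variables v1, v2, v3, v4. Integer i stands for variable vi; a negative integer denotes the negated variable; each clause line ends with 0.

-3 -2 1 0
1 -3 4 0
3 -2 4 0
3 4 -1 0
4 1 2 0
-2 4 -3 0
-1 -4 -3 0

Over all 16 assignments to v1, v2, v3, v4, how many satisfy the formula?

6

The models are:
  v1=F v2=F v3=F v4=T
  v1=F v2=F v3=T v4=T
  v1=F v2=T v3=F v4=T
  v1=T v2=F v3=F v4=T
  v1=T v2=F v3=T v4=F
  v1=T v2=T v3=F v4=T
That's 6 in total.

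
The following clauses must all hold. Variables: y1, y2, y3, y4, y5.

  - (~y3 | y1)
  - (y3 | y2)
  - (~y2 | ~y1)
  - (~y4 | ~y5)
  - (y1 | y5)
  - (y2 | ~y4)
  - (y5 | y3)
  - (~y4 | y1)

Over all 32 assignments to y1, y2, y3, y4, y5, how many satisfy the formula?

Satisfying assignments:
  y1=0 y2=1 y3=0 y4=0 y5=1
  y1=1 y2=0 y3=1 y4=0 y5=0
  y1=1 y2=0 y3=1 y4=0 y5=1
That's 3 in total.

3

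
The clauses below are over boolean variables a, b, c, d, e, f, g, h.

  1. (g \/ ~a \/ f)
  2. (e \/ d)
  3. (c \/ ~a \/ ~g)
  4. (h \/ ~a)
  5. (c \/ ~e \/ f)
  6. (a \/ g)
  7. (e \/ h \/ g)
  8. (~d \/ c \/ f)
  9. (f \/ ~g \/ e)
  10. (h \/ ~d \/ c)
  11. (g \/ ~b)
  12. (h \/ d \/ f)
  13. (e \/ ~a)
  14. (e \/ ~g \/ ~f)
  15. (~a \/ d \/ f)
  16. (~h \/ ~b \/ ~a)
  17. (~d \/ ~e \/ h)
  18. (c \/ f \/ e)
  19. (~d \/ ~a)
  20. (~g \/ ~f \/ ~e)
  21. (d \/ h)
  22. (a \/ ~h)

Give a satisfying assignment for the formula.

a=1, b=0, c=0, d=0, e=1, f=1, g=0, h=1

Pure literal: b appears only negated; assign b = False.
Set a = True and propagate.
  then h is forced to True.
  then e is forced to True.
  then d is forced to False.
  then f is forced to True.
  then g is forced to False.
c is now unconstrained; take c = False.
Every clause has at least one true literal under this assignment.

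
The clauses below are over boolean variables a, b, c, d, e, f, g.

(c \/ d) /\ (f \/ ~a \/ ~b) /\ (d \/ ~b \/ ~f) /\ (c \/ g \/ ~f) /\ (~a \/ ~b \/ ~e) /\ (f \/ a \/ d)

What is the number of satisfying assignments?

Split on f, then a.
  f=1, a=1: 13 of the 32 assignments to (b,c,d,e,g) work.
  f=1, a=0: e free; 8 ways for (b,c,d,g) × 2^1 = 16.
  f=0, a=1: e, g free; 3 ways for (b,c,d) × 2^2 = 12.
  f=0, a=0: forces d=1; b, c, e, g free → 2^4 = 16.
Total: 13 + 16 + 12 + 16 = 57.

57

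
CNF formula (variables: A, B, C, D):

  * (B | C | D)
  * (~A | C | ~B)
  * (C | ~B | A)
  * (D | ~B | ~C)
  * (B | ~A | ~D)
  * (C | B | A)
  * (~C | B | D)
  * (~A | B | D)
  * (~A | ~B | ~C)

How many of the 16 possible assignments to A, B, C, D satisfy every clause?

2

Satisfying assignments:
  A=F B=F C=T D=T
  A=F B=T C=T D=T
Count: 2.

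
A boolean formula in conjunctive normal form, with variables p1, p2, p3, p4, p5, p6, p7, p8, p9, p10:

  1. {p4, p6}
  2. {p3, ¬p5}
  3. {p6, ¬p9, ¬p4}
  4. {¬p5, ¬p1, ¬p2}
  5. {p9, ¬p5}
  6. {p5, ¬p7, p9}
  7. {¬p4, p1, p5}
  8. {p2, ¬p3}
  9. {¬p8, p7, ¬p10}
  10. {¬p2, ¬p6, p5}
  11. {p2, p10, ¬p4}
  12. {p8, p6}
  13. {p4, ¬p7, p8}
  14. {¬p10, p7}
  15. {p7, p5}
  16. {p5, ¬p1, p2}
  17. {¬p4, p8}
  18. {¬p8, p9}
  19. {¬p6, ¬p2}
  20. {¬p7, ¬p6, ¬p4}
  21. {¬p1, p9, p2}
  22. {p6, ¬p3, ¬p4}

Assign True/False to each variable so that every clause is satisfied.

p1 = F, p2 = F, p3 = F, p4 = F, p5 = F, p6 = T, p7 = T, p8 = T, p9 = T, p10 = T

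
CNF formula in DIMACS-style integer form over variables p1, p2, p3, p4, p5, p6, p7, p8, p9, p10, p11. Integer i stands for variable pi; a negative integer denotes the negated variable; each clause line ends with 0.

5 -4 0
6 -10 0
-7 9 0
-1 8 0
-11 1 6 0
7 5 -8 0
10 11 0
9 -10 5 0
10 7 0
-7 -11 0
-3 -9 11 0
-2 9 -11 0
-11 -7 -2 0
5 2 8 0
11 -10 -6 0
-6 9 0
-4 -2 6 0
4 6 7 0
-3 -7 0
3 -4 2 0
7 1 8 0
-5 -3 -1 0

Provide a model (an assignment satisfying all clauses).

p1=0, p2=0, p3=1, p4=1, p5=1, p6=1, p7=0, p8=1, p9=1, p10=1, p11=1

Check each clause:
  1. (p5 || !p4) — p5 is true.
  2. (!p10 || p6) — p6 is true.
  3. (!p7 || p9) — p9 is true.
  4. (p8 || !p1) — p8 is true.
  5. (!p11 || p6 || p1) — p6 is true.
  6. (!p8 || p7 || p5) — p5 is true.
  7. (p11 || p10) — p10 is true.
  8. (!p10 || p9 || p5) — p9 is true.
  9. (p10 || p7) — p10 is true.
  10. (!p7 || !p11) — !p7 is true.
  11. (!p9 || p11 || !p3) — p11 is true.
  12. (!p11 || p9 || !p2) — p9 is true.
  13. (!p7 || !p11 || !p2) — !p7 is true.
  14. (p8 || p5 || p2) — p8 is true.
  15. (p11 || !p10 || !p6) — p11 is true.
  16. (!p6 || p9) — p9 is true.
  17. (!p4 || !p2 || p6) — !p2 is true.
  18. (p6 || p4 || p7) — p4 is true.
  19. (!p3 || !p7) — !p7 is true.
  20. (p3 || p2 || !p4) — p3 is true.
  21. (p1 || p8 || p7) — p8 is true.
  22. (!p5 || !p3 || !p1) — !p1 is true.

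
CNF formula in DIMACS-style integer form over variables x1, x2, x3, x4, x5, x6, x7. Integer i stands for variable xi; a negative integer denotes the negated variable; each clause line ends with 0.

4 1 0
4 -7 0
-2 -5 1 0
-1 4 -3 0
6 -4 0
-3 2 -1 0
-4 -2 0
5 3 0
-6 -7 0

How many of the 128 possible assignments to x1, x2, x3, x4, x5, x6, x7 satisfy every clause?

8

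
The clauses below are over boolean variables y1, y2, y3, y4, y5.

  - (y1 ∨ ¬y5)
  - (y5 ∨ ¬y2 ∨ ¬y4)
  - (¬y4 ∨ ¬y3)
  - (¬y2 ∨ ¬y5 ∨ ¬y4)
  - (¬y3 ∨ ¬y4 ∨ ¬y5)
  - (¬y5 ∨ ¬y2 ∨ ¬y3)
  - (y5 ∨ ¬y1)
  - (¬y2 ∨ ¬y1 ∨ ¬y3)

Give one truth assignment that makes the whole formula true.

y1=False, y2=False, y3=False, y4=True, y5=False

Pure literal: y2 appears only negated; assign y2 = False.
y3 occurs only negated in the remaining clauses — set y3 = False.
Try y1 = False.
  then y5 is forced to False.
y4 is now unconstrained; take y4 = True.
Every clause has at least one true literal under this assignment.
Check each clause:
  1. (y1 ∨ ¬y5) — ¬y5 is true.
  2. (¬y2 ∨ ¬y4 ∨ y5) — ¬y2 is true.
  3. (¬y4 ∨ ¬y3) — ¬y3 is true.
  4. (¬y5 ∨ ¬y4 ∨ ¬y2) — ¬y5 is true.
  5. (¬y5 ∨ ¬y3 ∨ ¬y4) — ¬y5 is true.
  6. (¬y3 ∨ ¬y5 ∨ ¬y2) — ¬y5 is true.
  7. (¬y1 ∨ y5) — ¬y1 is true.
  8. (¬y2 ∨ ¬y3 ∨ ¬y1) — ¬y3 is true.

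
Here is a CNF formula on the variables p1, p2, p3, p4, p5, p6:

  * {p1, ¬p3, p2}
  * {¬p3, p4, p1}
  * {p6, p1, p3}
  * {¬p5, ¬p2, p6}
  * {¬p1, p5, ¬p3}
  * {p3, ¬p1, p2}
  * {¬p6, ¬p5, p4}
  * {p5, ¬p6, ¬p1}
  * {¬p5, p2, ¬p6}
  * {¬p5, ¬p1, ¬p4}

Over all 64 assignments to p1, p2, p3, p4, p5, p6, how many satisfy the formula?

Case analysis on p1 and p5:
  p1=T, p5=T: remaining (p2,p3,p4,p6) ∈ {(F,T,F,F)} — 1.
  p1=T, p5=F: remaining (p2,p3,p4,p6) ∈ {(T,F,F,F); (T,F,T,F)} — 2.
  p1=F, p5=T: remaining (p2,p3,p4,p6) ∈ {(T,F,T,T); (T,T,T,T)} — 2.
  p1=F, p5=F: 6 of the 16 assignments to (p2,p3,p4,p6) work.
Total: 1 + 2 + 2 + 6 = 11.

11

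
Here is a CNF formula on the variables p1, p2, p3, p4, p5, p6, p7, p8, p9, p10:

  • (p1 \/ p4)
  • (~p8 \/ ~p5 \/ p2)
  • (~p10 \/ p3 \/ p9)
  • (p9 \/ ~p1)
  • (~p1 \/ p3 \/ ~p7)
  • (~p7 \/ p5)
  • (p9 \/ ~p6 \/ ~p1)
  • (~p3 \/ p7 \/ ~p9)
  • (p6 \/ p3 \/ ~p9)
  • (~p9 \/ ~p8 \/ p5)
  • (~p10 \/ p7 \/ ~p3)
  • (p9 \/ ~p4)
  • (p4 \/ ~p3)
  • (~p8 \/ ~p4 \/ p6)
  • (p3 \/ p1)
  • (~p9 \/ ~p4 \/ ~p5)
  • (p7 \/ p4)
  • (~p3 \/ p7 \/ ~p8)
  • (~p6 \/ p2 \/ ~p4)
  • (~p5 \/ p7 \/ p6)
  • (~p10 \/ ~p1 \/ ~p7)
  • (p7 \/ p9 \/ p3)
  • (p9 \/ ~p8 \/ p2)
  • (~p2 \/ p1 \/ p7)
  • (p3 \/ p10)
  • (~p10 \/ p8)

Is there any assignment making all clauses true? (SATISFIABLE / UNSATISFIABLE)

p3 = True:
  propagation gives p4=True, p9=True, p7=True, p5=True; an empty clause results — contradiction.
p3 = False:
  propagation gives p1=True, p9=True, p7=False, p6=True; an empty clause results — contradiction.
Every branch closes, so no satisfying assignment exists.

UNSATISFIABLE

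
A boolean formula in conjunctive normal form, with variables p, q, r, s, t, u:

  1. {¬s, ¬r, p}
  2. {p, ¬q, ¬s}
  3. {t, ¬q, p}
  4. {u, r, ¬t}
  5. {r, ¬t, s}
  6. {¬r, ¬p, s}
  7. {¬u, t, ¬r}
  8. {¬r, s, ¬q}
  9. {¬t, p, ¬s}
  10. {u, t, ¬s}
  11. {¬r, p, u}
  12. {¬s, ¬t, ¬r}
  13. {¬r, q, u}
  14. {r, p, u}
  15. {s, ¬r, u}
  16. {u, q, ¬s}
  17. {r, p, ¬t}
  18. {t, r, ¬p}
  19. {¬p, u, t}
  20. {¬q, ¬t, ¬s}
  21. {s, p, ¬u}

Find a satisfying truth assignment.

p=False, q=False, r=False, s=True, t=False, u=True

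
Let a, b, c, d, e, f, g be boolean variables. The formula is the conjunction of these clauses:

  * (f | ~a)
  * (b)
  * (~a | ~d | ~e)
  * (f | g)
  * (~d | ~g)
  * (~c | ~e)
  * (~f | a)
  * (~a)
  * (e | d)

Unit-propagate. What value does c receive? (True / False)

(b) stands alone — b = True.
Unit clause (~a) sets a = False.
(a | ~f): since a = False, the clause reduces to (~f). f = False.
(f | g) with f = False leaves only g, so g = True.
(~g | ~d) with g = True leaves only ~d, so d = False.
From (d | e) and d = False: e = True.
(~c | ~e): since e = True, the clause reduces to (~c). c = False.

False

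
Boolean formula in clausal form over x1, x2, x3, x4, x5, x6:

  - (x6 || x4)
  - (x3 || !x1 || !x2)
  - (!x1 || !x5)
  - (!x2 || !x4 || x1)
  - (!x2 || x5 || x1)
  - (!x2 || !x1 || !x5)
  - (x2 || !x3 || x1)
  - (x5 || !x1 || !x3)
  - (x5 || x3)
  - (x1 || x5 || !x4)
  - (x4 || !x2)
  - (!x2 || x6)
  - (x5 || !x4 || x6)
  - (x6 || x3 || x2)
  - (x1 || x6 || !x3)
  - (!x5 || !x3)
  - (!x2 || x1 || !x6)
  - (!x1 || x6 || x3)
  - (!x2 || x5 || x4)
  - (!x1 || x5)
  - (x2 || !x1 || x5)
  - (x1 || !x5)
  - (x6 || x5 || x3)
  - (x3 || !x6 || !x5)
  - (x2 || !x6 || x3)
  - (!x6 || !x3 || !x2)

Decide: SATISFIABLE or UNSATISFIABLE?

x1 = True:
  propagation gives x5=False; an empty clause results — contradiction.
x1 = False:
  propagation gives x5=False, x2=False, x3=False; an empty clause results — contradiction.
Every branch closes, so no satisfying assignment exists.

UNSATISFIABLE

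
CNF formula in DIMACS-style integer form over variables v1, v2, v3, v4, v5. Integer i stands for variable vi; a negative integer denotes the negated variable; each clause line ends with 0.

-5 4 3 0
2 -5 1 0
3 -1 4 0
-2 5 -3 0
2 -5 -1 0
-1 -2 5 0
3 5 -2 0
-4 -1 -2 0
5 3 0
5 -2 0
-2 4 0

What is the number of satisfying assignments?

6

The models are:
  v1=F v2=F v3=T v4=F v5=F
  v1=F v2=F v3=T v4=T v5=F
  v1=F v2=T v3=F v4=T v5=T
  v1=F v2=T v3=T v4=T v5=T
  v1=T v2=F v3=T v4=F v5=F
  v1=T v2=F v3=T v4=T v5=F
That's 6 in total.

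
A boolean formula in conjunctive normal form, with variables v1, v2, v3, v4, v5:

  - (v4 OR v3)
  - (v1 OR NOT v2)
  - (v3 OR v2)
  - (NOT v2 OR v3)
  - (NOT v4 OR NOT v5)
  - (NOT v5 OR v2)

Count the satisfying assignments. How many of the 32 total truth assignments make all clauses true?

7

The models are:
  v1=F v2=F v3=T v4=F v5=F
  v1=F v2=F v3=T v4=T v5=F
  v1=T v2=F v3=T v4=F v5=F
  v1=T v2=F v3=T v4=T v5=F
  v1=T v2=T v3=T v4=F v5=F
  v1=T v2=T v3=T v4=F v5=T
  v1=T v2=T v3=T v4=T v5=F
That's 7 in total.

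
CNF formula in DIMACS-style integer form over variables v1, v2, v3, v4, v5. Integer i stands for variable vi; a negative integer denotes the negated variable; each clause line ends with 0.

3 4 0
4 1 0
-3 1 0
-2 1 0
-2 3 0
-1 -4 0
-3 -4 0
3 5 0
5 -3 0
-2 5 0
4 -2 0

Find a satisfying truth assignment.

v1=True, v2=False, v3=True, v4=False, v5=True

Check each clause:
  1. (v4 OR v3) — v3 is true.
  2. (v1 OR v4) — v1 is true.
  3. (v1 OR NOT v3) — v1 is true.
  4. (v1 OR NOT v2) — v1 is true.
  5. (NOT v2 OR v3) — v3 is true.
  6. (NOT v1 OR NOT v4) — NOT v4 is true.
  7. (NOT v4 OR NOT v3) — NOT v4 is true.
  8. (v3 OR v5) — v3 is true.
  9. (NOT v3 OR v5) — v5 is true.
  10. (v5 OR NOT v2) — v5 is true.
  11. (NOT v2 OR v4) — NOT v2 is true.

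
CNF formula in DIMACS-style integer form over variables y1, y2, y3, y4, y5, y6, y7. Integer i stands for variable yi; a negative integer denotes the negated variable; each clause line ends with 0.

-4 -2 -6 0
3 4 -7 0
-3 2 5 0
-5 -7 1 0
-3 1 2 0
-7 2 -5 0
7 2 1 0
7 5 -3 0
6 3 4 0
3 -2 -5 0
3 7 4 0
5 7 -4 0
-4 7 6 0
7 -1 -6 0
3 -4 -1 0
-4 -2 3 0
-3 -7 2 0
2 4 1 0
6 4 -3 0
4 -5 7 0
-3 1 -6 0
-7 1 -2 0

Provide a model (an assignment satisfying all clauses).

y1 = 1, y2 = 1, y3 = 1, y4 = 1, y5 = 0, y6 = 0, y7 = 1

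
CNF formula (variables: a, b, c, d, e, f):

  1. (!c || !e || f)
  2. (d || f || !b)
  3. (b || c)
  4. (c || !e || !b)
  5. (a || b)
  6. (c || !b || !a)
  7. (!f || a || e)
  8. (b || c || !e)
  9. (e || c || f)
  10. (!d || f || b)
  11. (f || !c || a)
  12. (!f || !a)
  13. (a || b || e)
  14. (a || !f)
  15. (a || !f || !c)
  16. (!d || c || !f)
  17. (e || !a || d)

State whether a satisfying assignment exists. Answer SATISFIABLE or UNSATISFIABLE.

SATISFIABLE

Branch on a: take a = True.
  then f is forced to False.
For the remaining variables, b = True, c = True, d = True, e = False works.
So a=1  b=1  c=1  d=1  e=0  f=0 is a satisfying assignment.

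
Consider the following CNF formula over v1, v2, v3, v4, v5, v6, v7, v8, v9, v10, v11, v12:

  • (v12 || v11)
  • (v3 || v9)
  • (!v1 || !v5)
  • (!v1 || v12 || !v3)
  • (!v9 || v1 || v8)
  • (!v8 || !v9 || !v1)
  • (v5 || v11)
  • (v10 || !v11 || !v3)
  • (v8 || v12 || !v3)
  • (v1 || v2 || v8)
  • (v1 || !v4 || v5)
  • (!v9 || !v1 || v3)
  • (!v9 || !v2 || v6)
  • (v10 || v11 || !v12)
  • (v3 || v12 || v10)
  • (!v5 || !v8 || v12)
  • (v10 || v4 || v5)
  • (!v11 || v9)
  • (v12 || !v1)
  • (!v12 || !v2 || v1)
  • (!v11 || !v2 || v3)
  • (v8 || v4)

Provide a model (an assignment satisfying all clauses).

v1=F, v2=F, v3=T, v4=F, v5=F, v6=F, v7=F, v8=T, v9=T, v10=T, v11=T, v12=F

Check each clause:
  1. (v11 || v12) — v11 is true.
  2. (v3 || v9) — v9 is true.
  3. (!v1 || !v5) — !v5 is true.
  4. (!v3 || v12 || !v1) — !v1 is true.
  5. (!v9 || v8 || v1) — v8 is true.
  6. (!v9 || !v1 || !v8) — !v1 is true.
  7. (v11 || v5) — v11 is true.
  8. (!v3 || !v11 || v10) — v10 is true.
  9. (v8 || !v3 || v12) — v8 is true.
  10. (v2 || v1 || v8) — v8 is true.
  11. (v5 || !v4 || v1) — !v4 is true.
  12. (!v9 || v3 || !v1) — v3 is true.
  13. (v6 || !v9 || !v2) — !v2 is true.
  14. (v11 || !v12 || v10) — v10 is true.
  15. (v12 || v10 || v3) — v10 is true.
  16. (!v5 || !v8 || v12) — !v5 is true.
  17. (v5 || v10 || v4) — v10 is true.
  18. (v9 || !v11) — v9 is true.
  19. (v12 || !v1) — !v1 is true.
  20. (v1 || !v12 || !v2) — !v12 is true.
  21. (!v2 || v3 || !v11) — v3 is true.
  22. (v8 || v4) — v8 is true.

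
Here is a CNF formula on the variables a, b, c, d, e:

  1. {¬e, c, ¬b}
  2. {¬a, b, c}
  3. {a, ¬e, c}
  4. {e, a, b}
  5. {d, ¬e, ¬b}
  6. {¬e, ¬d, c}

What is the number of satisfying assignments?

16

Case analysis on e and b:
  e=T, b=T: remaining (a,c,d) ∈ {(F,T,T); (T,T,T)} — 2.
  e=T, b=F: remaining (a,c,d) ∈ {(F,T,F); (F,T,T); (T,T,F); (T,T,T)} — 4.
  e=F, b=T: a, c, d free → 2^3 = 8.
  e=F, b=F: remaining (a,c,d) ∈ {(T,T,F); (T,T,T)} — 2.
Total: 2 + 4 + 8 + 2 = 16.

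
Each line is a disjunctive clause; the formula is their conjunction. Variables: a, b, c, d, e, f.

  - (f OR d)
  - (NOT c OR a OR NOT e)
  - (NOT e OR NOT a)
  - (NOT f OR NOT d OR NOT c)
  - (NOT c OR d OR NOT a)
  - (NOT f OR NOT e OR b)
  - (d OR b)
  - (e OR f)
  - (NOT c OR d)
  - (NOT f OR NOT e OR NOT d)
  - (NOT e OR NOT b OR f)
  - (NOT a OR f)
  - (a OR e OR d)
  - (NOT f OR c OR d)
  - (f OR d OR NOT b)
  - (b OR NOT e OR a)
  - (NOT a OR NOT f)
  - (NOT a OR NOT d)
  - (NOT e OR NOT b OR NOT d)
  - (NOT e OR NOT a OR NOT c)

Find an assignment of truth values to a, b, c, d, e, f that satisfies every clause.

a=False, b=True, c=False, d=True, e=False, f=True

Try a = False.
Try b = True.
For the remaining variables, c = False, d = True, e = False, f = True works.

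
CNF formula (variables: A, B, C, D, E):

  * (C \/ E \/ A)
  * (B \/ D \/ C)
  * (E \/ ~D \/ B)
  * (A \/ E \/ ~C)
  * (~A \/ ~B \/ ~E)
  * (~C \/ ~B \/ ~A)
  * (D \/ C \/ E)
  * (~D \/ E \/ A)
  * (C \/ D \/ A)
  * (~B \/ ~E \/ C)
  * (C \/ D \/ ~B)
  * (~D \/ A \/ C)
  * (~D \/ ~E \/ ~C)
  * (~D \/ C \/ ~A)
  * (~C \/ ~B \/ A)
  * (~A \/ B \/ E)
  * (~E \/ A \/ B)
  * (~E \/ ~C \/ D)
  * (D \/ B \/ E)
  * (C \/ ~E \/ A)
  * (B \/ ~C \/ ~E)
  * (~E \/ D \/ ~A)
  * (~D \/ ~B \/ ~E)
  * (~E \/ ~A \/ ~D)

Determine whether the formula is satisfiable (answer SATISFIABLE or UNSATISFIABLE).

UNSATISFIABLE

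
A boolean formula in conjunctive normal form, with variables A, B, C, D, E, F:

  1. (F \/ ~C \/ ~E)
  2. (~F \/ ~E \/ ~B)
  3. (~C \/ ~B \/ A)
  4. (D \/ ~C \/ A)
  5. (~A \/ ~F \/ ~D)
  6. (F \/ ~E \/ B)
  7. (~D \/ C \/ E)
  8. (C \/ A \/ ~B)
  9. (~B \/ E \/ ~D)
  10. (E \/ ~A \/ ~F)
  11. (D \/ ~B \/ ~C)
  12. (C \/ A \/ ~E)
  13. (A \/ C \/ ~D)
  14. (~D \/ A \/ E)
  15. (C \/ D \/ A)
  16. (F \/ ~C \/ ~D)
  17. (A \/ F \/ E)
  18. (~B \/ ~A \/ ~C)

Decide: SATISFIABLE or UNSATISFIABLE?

Set A = True and propagate.
For the remaining variables, B = True, C = False, D = True, E = True, F = False works.
Every clause has at least one true literal under this assignment.
So A=T  B=T  C=F  D=T  E=T  F=F is a satisfying assignment.

SATISFIABLE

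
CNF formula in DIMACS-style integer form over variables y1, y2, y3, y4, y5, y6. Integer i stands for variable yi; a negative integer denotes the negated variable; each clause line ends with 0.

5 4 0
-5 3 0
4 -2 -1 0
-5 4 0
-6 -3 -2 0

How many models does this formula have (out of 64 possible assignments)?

Split on y4, then y5.
  y4=1, y5=1: y1 free; 3 ways for (y2,y3,y6) × 2^1 = 6.
  y4=1, y5=0: y1 free; 7 ways for (y2,y3,y6) × 2^1 = 14.
  y4=0, y5=1: a clause becomes empty — 0.
  y4=0, y5=0: a clause becomes empty — 0.
Total: 6 + 14 + 0 + 0 = 20.

20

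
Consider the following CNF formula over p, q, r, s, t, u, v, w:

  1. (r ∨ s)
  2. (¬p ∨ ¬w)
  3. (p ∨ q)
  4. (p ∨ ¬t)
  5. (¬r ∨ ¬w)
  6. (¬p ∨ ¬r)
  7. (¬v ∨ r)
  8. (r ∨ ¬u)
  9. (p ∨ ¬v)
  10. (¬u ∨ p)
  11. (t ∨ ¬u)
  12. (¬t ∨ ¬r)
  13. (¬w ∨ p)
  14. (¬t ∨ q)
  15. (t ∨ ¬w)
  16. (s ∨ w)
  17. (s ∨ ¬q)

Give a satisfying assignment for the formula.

s occurs only positively in the remaining clauses — set s = True.
Pure literal: u appears only negated; assign u = False.
Try p = False.
  then q is forced to True.
  then t is forced to False.
  then v is forced to False.
  then w is forced to False.
r is now unconstrained; take r = True.

p=0, q=1, r=1, s=1, t=0, u=0, v=0, w=0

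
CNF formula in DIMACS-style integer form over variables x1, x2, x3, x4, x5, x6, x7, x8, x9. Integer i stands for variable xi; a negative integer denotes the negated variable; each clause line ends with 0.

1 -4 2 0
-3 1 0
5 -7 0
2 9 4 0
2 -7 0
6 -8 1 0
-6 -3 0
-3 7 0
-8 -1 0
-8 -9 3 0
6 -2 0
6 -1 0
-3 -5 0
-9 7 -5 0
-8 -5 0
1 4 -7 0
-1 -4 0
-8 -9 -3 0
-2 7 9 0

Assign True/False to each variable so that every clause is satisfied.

x1=False  x2=False  x3=False  x4=False  x5=False  x6=False  x7=False  x8=False  x9=True

Check each clause:
  1. (!x4 || x1 || x2) — !x4 is true.
  2. (!x3 || x1) — !x3 is true.
  3. (!x7 || x5) — !x7 is true.
  4. (x4 || x9 || x2) — x9 is true.
  5. (!x7 || x2) — !x7 is true.
  6. (x1 || x6 || !x8) — !x8 is true.
  7. (!x3 || !x6) — !x6 is true.
  8. (!x3 || x7) — !x3 is true.
  9. (!x1 || !x8) — !x8 is true.
  10. (!x8 || x3 || !x9) — !x8 is true.
  11. (!x2 || x6) — !x2 is true.
  12. (x6 || !x1) — !x1 is true.
  13. (!x5 || !x3) — !x5 is true.
  14. (x7 || !x5 || !x9) — !x5 is true.
  15. (!x5 || !x8) — !x8 is true.
  16. (!x7 || x1 || x4) — !x7 is true.
  17. (!x1 || !x4) — !x4 is true.
  18. (!x3 || !x8 || !x9) — !x8 is true.
  19. (x7 || !x2 || x9) — x9 is true.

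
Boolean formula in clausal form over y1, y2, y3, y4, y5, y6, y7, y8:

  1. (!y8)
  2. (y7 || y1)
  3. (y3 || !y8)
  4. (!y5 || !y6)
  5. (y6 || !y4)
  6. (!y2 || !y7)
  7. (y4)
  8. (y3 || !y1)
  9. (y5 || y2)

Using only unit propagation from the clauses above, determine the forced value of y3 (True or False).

(!y8) is a unit clause: y8 = False.
Unit clause (y4) sets y4 = True.
(!y4 || y6) with y4 = True leaves only y6, so y6 = True.
(!y6 || !y5) with y6 = True leaves only !y5, so y5 = False.
(y5 || y2): since y5 = False, the clause reduces to (y2). y2 = True.
In (!y7 || !y2), !y2 is now false; !y7 must hold, so y7 = False.
In (y1 || y7), y7 is now false; y1 must hold, so y1 = True.
(!y1 || y3) with y1 = True leaves only y3, so y3 = True.

True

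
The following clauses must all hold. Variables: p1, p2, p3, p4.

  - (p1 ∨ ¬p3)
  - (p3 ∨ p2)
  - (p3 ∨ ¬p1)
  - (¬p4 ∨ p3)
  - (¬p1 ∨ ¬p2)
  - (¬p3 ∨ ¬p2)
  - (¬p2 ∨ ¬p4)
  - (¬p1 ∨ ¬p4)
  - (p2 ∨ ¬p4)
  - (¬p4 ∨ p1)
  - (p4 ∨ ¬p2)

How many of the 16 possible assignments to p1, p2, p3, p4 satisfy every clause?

The models are:
  p1=T p2=F p3=T p4=F
That's 1 in total.

1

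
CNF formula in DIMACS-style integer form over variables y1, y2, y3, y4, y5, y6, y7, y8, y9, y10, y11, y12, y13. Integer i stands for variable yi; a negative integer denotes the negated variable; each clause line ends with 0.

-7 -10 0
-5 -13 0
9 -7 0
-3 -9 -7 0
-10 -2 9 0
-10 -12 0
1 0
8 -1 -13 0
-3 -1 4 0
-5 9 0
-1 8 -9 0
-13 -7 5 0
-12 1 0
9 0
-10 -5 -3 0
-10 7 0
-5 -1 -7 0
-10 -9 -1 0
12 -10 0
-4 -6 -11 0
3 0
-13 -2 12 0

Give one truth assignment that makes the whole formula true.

y1=T, y2=F, y3=T, y4=T, y5=F, y6=F, y7=F, y8=T, y9=T, y10=F, y11=F, y12=T, y13=F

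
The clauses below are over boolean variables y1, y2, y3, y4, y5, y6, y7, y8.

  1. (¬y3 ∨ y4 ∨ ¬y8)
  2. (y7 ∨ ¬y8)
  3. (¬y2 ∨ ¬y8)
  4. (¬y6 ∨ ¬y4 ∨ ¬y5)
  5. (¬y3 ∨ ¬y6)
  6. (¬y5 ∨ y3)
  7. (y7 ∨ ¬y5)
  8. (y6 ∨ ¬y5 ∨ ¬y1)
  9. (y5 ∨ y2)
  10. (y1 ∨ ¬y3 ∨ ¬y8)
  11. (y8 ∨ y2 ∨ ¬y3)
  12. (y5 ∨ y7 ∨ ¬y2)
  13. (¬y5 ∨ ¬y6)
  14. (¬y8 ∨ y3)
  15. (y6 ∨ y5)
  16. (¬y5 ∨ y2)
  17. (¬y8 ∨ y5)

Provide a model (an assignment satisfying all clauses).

Pure literal: y7 appears only positively; assign y7 = True.
Branch on y1: take y1 = False.
Branch on y2: take y2 = True.
  then y8 is forced to False.
Branch on y3: take y3 = True.
  then y6 is forced to False.
  then y5 is forced to True.
y4 is now unconstrained; take y4 = False.

y1 = False  y2 = True  y3 = True  y4 = False  y5 = True  y6 = False  y7 = True  y8 = False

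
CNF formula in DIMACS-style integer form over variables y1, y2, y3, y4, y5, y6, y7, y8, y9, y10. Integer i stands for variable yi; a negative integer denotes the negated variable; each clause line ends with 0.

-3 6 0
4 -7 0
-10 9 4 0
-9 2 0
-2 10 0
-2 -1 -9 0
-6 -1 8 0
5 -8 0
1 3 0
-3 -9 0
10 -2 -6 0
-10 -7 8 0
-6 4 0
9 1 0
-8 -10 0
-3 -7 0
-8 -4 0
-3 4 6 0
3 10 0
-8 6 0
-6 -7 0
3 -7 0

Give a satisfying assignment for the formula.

Pure literal: y5 appears only positively; assign y5 = True.
y7 occurs only negated in the remaining clauses — set y7 = False.
Branch on y1: take y1 = True.
Set y2 = False and propagate.
  then y9 is forced to False.
Set y3 = False and propagate.
  then y10 is forced to True.
  then y4 is forced to True.
  then y8 is forced to False.
  then y6 is forced to False.
Every clause has at least one true literal under this assignment.

y1=True, y2=False, y3=False, y4=True, y5=True, y6=False, y7=False, y8=False, y9=False, y10=True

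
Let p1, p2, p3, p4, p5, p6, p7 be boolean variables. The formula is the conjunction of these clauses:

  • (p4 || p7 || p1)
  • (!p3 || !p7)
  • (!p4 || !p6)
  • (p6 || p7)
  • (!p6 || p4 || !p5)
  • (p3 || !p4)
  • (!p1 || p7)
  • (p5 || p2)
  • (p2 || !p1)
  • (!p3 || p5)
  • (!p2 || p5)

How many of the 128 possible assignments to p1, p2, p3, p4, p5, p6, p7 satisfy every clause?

3

The models are:
  p1=F p2=F p3=F p4=F p5=T p6=F p7=T
  p1=F p2=T p3=F p4=F p5=T p6=F p7=T
  p1=T p2=T p3=F p4=F p5=T p6=F p7=T
Count: 3.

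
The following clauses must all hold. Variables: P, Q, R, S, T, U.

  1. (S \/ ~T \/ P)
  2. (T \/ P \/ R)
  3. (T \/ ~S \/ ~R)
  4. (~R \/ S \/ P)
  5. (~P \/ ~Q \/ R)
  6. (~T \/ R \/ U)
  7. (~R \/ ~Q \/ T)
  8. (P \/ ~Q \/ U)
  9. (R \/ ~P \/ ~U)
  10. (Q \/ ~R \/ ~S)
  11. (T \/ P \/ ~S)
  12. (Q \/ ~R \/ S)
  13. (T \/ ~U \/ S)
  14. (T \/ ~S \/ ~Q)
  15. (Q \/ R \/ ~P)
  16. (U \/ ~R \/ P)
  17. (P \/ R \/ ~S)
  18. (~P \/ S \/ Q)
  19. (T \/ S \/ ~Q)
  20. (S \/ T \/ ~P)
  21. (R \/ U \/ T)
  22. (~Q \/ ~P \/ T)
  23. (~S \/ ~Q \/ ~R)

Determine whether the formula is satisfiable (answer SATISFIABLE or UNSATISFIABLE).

SATISFIABLE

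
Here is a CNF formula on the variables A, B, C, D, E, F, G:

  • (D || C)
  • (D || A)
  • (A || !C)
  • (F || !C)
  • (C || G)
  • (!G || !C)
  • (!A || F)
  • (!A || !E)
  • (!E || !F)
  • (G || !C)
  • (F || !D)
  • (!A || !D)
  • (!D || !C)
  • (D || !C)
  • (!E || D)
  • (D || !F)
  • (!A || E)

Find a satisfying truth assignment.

Set A = False and propagate.
  then D is forced to True.
  then C is forced to False.
  then G is forced to True.
  then F is forced to True.
  then E is forced to False.
B is now unconstrained; take B = False.
Every clause has at least one true literal under this assignment.
Check each clause:
  1. (D || C) — D is true.
  2. (D || A) — D is true.
  3. (!C || A) — !C is true.
  4. (!C || F) — !C is true.
  5. (C || G) — G is true.
  6. (!G || !C) — !C is true.
  7. (F || !A) — !A is true.
  8. (!A || !E) — !E is true.
  9. (!E || !F) — !E is true.
  10. (G || !C) — !C is true.
  11. (F || !D) — F is true.
  12. (!D || !A) — !A is true.
  13. (!D || !C) — !C is true.
  14. (D || !C) — D is true.
  15. (!E || D) — !E is true.
  16. (D || !F) — D is true.
  17. (E || !A) — !A is true.

A=False, B=False, C=False, D=True, E=False, F=True, G=True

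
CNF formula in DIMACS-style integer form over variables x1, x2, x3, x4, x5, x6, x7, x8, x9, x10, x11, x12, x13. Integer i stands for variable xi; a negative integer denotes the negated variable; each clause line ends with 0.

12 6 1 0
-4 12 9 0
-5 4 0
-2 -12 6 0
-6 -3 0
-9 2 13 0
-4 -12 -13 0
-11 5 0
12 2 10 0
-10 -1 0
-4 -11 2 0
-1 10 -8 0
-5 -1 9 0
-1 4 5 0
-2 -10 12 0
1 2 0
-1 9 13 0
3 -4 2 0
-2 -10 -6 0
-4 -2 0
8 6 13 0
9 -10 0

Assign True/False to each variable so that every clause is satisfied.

x11 occurs only negated in the remaining clauses — set x11 = False.
Branch on x1: take x1 = False.
  then x2 is forced to True.
  then x4 is forced to False.
  then x5 is forced to False.
Try x3 = False.
Set x6 = True and propagate.
  then x10 is forced to False.
x7, x8, x9, x12, x13 are now unconstrained; take x7 = False, x8 = False, x9 = False, x12 = True, x13 = True.
Every clause has at least one true literal under this assignment.

x1=F, x2=T, x3=F, x4=F, x5=F, x6=T, x7=F, x8=F, x9=F, x10=F, x11=F, x12=T, x13=T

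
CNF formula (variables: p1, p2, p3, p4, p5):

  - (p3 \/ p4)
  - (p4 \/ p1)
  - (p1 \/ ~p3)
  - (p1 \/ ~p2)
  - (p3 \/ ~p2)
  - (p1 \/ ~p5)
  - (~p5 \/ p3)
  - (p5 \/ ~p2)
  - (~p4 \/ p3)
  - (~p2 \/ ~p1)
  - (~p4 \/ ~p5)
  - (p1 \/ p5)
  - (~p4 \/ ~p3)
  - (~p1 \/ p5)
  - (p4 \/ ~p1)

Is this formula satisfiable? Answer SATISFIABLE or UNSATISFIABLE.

UNSATISFIABLE

p1 = True:
  propagation gives p2=False, p5=True, p3=True, p4=False; an empty clause results — contradiction.
p1 = False:
  propagation gives p4=True, p3=False; an empty clause results — contradiction.
Every branch closes, so no satisfying assignment exists.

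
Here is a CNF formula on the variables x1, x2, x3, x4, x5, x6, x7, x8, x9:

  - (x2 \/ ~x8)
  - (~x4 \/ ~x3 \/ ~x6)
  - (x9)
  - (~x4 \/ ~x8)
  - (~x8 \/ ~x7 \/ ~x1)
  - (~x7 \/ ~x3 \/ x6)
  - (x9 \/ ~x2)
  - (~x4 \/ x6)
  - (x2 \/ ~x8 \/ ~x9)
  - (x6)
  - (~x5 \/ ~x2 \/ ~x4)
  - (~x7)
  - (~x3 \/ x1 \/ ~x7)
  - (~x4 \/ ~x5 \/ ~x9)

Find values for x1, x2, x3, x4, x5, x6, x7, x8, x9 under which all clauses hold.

(x9) is a unit clause, so x9 = True.
The clause (x6) is unit: x6 must be True.
The clause (~x7) is unit: x7 must be False.
Pure literal: x4 appears only negated; assign x4 = False.
Branch on x2: take x2 = True.
x1, x3, x5, x8 are now unconstrained; take x1 = True, x3 = True, x5 = True, x8 = True.
Every clause has at least one true literal under this assignment.

x1 = T, x2 = T, x3 = T, x4 = F, x5 = T, x6 = T, x7 = F, x8 = T, x9 = T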